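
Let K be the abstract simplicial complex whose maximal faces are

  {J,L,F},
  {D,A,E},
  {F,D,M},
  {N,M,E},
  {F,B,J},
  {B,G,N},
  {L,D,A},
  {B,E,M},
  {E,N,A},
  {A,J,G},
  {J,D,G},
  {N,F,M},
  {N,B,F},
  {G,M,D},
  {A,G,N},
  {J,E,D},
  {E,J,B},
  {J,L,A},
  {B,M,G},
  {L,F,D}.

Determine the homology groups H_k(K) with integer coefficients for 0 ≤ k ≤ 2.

H_0 = Z,  H_1 = Z ⊕ Z/2,  H_2 = 0.

Take the total order A < B < D < E < F < G < J < L < M < N on the vertex set. Then K (dimension 2) consists of the simplices:

  0-simplices (10): A, B, D, E, F, G, J, L, M, N
  1-simplices (30): AD, AE, AG, AJ, AL, AN, BE, BF, BG, BJ, BM, BN, DE, DF, DG, DJ, DL, DM, EJ, EM, EN, FJ, FL, FM, FN, GJ, GM, GN, JL, MN
  2-simplices (20): ADE, ADL, AEN, AGJ, AGN, AJL, BEJ, BEM, BFJ, BFN, BGM, BGN, DEJ, DFL, DFM, DGJ, DGM, EMN, FJL, FMN

Hence C_0 ≅ Z^10, C_1 ≅ Z^30, C_2 ≅ Z^20.

∂_1: C_1 → C_0 sends each edge [p,q] (with p < q) to q − p. For instance
  ∂FN = N − F.
The resulting 10×30 matrix has rank 9, and its Smith normal form has invariant factors (1,1,1,1,1,1,1,1,1).

∂_2: C_2 → C_1 sends each 2-simplex [p,q,r] to [q,r] − [p,r] + [p,q]. For instance
  ∂BGM = GM − BM + BG,
  ∂DGM = GM − DM + DG.
The resulting 30×20 matrix has rank 20, and its Smith normal form has invariant factors (1,1,1,1,1,1,1,1,1,1,1,1,1,1,1,1,1,1,1,2).

From H_k ≅ ker(∂_k) / im(∂_{k+1}) we obtain:

  H_0: rank C_0 − rank ∂_1 = 10 − 9 = 1, and the invariant factors of ∂_1 are all 1, so H_0 = Z.
  H_1: rank ker ∂_1 − rank ∂_2 = (30 − 9) − 20 = 1, and ∂_2 has invariant factor 2 > 1, so H_1 = Z ⊕ Z/2.
  H_2: rank ker ∂_2 − rank ∂_3 = (20 − 20) − 0 = 0, and there is no ∂_3, so H_2 = 0.

(K is a triangulation of the Klein bottle.)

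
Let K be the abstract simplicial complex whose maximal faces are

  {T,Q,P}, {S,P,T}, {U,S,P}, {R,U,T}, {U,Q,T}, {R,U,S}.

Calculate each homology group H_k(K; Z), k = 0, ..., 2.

H_0 ≅ Z,  H_1 ≅ Z,  H_2 = 0.

Fix the vertex order P < Q < R < S < T < U and write every simplex with vertices in increasing order. Then dim K = 2 and the simplices of K are:

  0-simplices (6): P, Q, R, S, T, U
  1-simplices (12): PQ, PS, PT, PU, QT, QU, RS, RT, RU, ST, SU, TU
  2-simplices (6): PQT, PST, PSU, QTU, RSU, RTU

Hence C_0 ≅ Z^6, C_1 ≅ Z^12, C_2 ≅ Z^6.

∂_1: C_1 → C_0 sends each edge [p,q] (with p < q) to q − p. For instance
  ∂PU = U − P.
This gives a 6×12 integer matrix of rank 5; reducing to Smith normal form yields diagonal entries (1,1,1,1,1).

The boundary map ∂_2: C_2 → C_1 acts by ∂[p,q,r] = [q,r] − [p,r] + [p,q]. For instance
  ∂RSU = SU − RU + RS,
  ∂PSU = SU − PU + PS.
This gives a 12×6 integer matrix of rank 6; reducing to Smith normal form yields diagonal entries (1,1,1,1,1,1).

Reading off H_k = ker ∂_k / im ∂_{k+1}:

  H_0: rank C_0 − rank ∂_1 = 6 − 5 = 1, and the invariant factors of ∂_1 are all 1, so H_0 ≅ Z.
  H_1: rank ker ∂_1 − rank ∂_2 = (12 − 5) − 6 = 1, and the invariant factors of ∂_2 are all 1, so H_1 ≅ Z.
  H_2: rank ker ∂_2 − rank ∂_3 = (6 − 6) − 0 = 0, and there is no ∂_3, so H_2 ≅ 0.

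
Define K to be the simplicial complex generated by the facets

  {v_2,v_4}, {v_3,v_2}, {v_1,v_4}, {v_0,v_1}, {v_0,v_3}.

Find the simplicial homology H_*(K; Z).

Order the vertices as v_0 < v_1 < v_2 < v_3 < v_4. Listing each simplex with vertices in this order, K has dimension 1 with simplices:

  0-simplices (5): [v_0], [v_1], [v_2], [v_3], [v_4]
  1-simplices (5): [v_0,v_1], [v_0,v_3], [v_1,v_4], [v_2,v_3], [v_2,v_4]

so the chain groups are C_0 ≅ Z^5, C_1 ≅ Z^5.

Boundary ∂_1: C_1 → C_0 maps an edge to its endpoints' difference, ∂[p,q] = q − p.
As a 5×5 matrix over Z this has rank 4, with invariant factors (1,1,1,1).

Now H_k = ker ∂_k / im ∂_{k+1}, so:

  H_0: rank C_0 − rank ∂_1 = 5 − 4 = 1, and the invariant factors of ∂_1 are all 1, so H_0 ≅ Z.
  H_1: rank ker ∂_1 − rank ∂_2 = (5 − 4) − 0 = 1, and there is no ∂_2, so H_1 ≅ Z.

(K is a triangulation of the circle S^1.)

H_0 = Z,  H_1 = Z.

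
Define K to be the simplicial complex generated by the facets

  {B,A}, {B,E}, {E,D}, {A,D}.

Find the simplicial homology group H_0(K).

Fix the vertex order A < B < D < E and write every simplex with vertices in increasing order. Then dim K = 1 and the simplices of K are:

  0-simplices (4): A, B, D, E
  1-simplices (4): AB, AD, BE, DE

giving chain groups C_0 ≅ Z^4, C_1 ≅ Z^4.

The boundary map ∂_1: C_1 → C_0 is given by ∂[p,q] = [q] − [p].
The resulting 4×4 matrix has rank 3, and its Smith normal form has invariant factors (1,1,1).

From H_k ≅ ker(∂_k) / im(∂_{k+1}) we obtain:

  H_0: rank C_0 − rank ∂_1 = 4 − 3 = 1, and the invariant factors of ∂_1 are all 1, so H_0 = Z.

H_0 = Z.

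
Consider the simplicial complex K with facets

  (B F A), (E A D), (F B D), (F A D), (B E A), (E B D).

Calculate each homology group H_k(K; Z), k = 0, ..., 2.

K has 5 vertices, 9 edges, 6 triangles.
rank ∂_0 = 0, rank ∂_1 = 4 ⇒ b_0 = 5 − 0 − 4 = 1; all invariant factors of ∂_1 are 1 so no torsion. So H_0 ≅ Z.
rank ∂_1 = 4, rank ∂_2 = 5 ⇒ b_1 = 9 − 4 − 5 = 0; all invariant factors of ∂_2 are 1 so no torsion. So H_1 ≅ 0.
rank ∂_2 = 5, rank ∂_3 = 0 ⇒ b_2 = 6 − 5 − 0 = 1. So H_2 ≅ Z.

H_0 = Z,  H_1 = 0,  H_2 = Z.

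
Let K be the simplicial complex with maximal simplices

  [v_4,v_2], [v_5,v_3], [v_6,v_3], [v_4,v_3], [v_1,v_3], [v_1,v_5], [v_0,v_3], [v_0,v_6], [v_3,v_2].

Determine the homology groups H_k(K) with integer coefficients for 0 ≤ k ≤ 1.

H_0 = Z,  H_1 = Z^3.

Take the total order v_0 < v_1 < v_2 < v_3 < v_4 < v_5 < v_6 on the vertex set. Then K (dimension 1) consists of the simplices:

  0-simplices (7): [v_0], [v_1], [v_2], [v_3], [v_4], [v_5], [v_6]
  1-simplices (9): [v_0,v_3], [v_0,v_6], [v_1,v_3], [v_1,v_5], [v_2,v_3], [v_2,v_4], [v_3,v_4], [v_3,v_5], [v_3,v_6]

Hence C_0 ≅ Z^7, C_1 ≅ Z^9.

Boundary ∂_1: C_1 → C_0 sends each edge [p,q] (with p < q) to q − p. For instance
  ∂[v_0,v_6] = [v_6] − [v_0].
This gives a 7×9 integer matrix of rank 6; reducing to Smith normal form yields diagonal entries (1,1,1,1,1,1).

Now H_k = ker ∂_k / im ∂_{k+1}, so:

  H_0: rank C_0 − rank ∂_1 = 7 − 6 = 1, and the invariant factors of ∂_1 are all 1, so H_0 ≅ Z.
  H_1: rank ker ∂_1 − rank ∂_2 = (9 − 6) − 0 = 3, and there is no ∂_2, so H_1 ≅ Z^3.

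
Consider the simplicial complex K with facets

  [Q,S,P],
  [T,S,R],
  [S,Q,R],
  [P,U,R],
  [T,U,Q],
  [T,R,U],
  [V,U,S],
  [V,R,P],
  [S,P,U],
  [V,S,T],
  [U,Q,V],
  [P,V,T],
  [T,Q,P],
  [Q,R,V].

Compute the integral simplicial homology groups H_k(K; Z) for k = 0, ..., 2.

H_0 ≅ Z,  H_1 ≅ Z^2,  H_2 ≅ Z.

Order the vertices as P < Q < R < S < T < U < V. Listing each simplex with vertices in this order, K has dimension 2 with simplices:

  0-simplices (7): P, Q, R, S, T, U, V
  1-simplices (21): PQ, PR, PS, PT, PU, PV, QR, QS, QT, QU, QV, RS, RT, RU, RV, ST, SU, SV, TU, TV, UV
  2-simplices (14): PQS, PQT, PRU, PRV, PSU, PTV, QRS, QRV, QTU, QUV, RST, RTU, STV, SUV

giving chain groups C_0 ≅ Z^7, C_1 ≅ Z^21, C_2 ≅ Z^14.

Boundary ∂_1: C_1 → C_0 maps an edge to its endpoints' difference, ∂[p,q] = q − p. For instance
  ∂RT = T − R.
The 7×21 boundary matrix has rank 6 and Smith normal form diag(1,1,1,1,1,1).

Boundary ∂_2: C_2 → C_1 acts by ∂[p,q,r] = [q,r] − [p,r] + [p,q]. For instance
  ∂SUV = UV − SV + SU,
  ∂QUV = UV − QV + QU.
This gives a 21×14 integer matrix of rank 13; reducing to Smith normal form yields diagonal entries (1,1,1,1,1,1,1,1,1,1,1,1,1).

Reading off H_k = ker ∂_k / im ∂_{k+1}:

  H_0: rank C_0 − rank ∂_1 = 7 − 6 = 1, and the invariant factors of ∂_1 are all 1, so H_0 ≅ Z.
  H_1: rank ker ∂_1 − rank ∂_2 = (21 − 6) − 13 = 2, and the invariant factors of ∂_2 are all 1, so H_1 ≅ Z^2.
  H_2: rank ker ∂_2 − rank ∂_3 = (14 − 13) − 0 = 1, and there is no ∂_3, so H_2 ≅ Z.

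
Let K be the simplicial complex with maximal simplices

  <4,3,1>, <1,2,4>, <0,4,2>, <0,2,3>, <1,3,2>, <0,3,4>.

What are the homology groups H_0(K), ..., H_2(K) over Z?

Take the total order 0 < 1 < 2 < 3 < 4 on the vertex set. Then K (dimension 2) consists of the simplices:

  0-simplices (5): [0], [1], [2], [3], [4]
  1-simplices (9): [0,2], [0,3], [0,4], [1,2], [1,3], [1,4], [2,3], [2,4], [3,4]
  2-simplices (6): [0,2,3], [0,2,4], [0,3,4], [1,2,3], [1,2,4], [1,3,4]

so the chain groups are C_0 ≅ Z^5, C_1 ≅ Z^9, C_2 ≅ Z^6.

∂_1: C_1 → C_0 is given by ∂[p,q] = [q] − [p]. For instance
  ∂[2,4] = [4] − [2].
As a 5×9 matrix over Z this has rank 4, with invariant factors (1,1,1,1).

Boundary ∂_2: C_2 → C_1 acts by ∂[p,q,r] = [q,r] − [p,r] + [p,q]. For instance
  ∂[0,3,4] = [3,4] − [0,4] + [0,3],
  ∂[1,2,3] = [2,3] − [1,3] + [1,2].
As a 9×6 matrix over Z this has rank 5, with invariant factors (1,1,1,1,1).

Now H_k = ker ∂_k / im ∂_{k+1}, so:

  H_0: rank C_0 − rank ∂_1 = 5 − 4 = 1, and the invariant factors of ∂_1 are all 1, so H_0 ≅ Z.
  H_1: rank ker ∂_1 − rank ∂_2 = (9 − 4) − 5 = 0, and the invariant factors of ∂_2 are all 1, so H_1 ≅ 0.
  H_2: rank ker ∂_2 − rank ∂_3 = (6 − 5) − 0 = 1, and there is no ∂_3, so H_2 ≅ Z.

As a check, the Euler characteristic is 5 − 9 + 6 = 2, which agrees with 1 − 0 + 1 = 2.
(K is a triangulation of the 2-sphere S^2.)

H_0 ≅ Z,  H_1 = 0,  H_2 ≅ Z.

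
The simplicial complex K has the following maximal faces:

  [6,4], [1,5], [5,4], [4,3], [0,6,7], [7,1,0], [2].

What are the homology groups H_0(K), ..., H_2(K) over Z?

H_0 ≅ Z^2,  H_1 ≅ Z,  H_2 = 0.

Take the total order 0 < 1 < 2 < 3 < 4 < 5 < 6 < 7 on the vertex set. Then K (dimension 2) consists of the simplices:

  0-simplices (8): [0], [1], [2], [3], [4], [5], [6], [7]
  1-simplices (9): [0,1], [0,6], [0,7], [1,5], [1,7], [3,4], [4,5], [4,6], [6,7]
  2-simplices (2): [0,1,7], [0,6,7]

giving chain groups C_0 ≅ Z^8, C_1 ≅ Z^9, C_2 ≅ Z^2.

The boundary map ∂_1: C_1 → C_0 is given by ∂[p,q] = [q] − [p].
The resulting 8×9 matrix has rank 6, and its Smith normal form has invariant factors (1,1,1,1,1,1).

Boundary ∂_2: C_2 → C_1 sends each 2-simplex [p,q,r] to [q,r] − [p,r] + [p,q]. For instance
  ∂[0,6,7] = [6,7] − [0,7] + [0,6],
  ∂[0,1,7] = [1,7] − [0,7] + [0,1].
As a 9×2 matrix over Z this has rank 2, with invariant factors (1,1).

Computing H_k = (kernel of ∂_k) / (image of ∂_{k+1}):

  H_0: rank C_0 − rank ∂_1 = 8 − 6 = 2, and the invariant factors of ∂_1 are all 1, so H_0 = Z^2.
  H_1: rank ker ∂_1 − rank ∂_2 = (9 − 6) − 2 = 1, and the invariant factors of ∂_2 are all 1, so H_1 = Z.
  H_2: rank ker ∂_2 − rank ∂_3 = (2 − 2) − 0 = 0, and there is no ∂_3, so H_2 = 0.

As a check, the Euler characteristic is 8 − 9 + 2 = 1, which agrees with 2 − 1 + 0 = 1.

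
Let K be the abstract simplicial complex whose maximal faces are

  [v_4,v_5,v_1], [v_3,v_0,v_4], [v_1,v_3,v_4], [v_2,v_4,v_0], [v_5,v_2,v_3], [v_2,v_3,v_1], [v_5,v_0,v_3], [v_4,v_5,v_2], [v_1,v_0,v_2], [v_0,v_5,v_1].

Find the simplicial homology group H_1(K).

Fix the vertex order v_0 < v_1 < v_2 < v_3 < v_4 < v_5 and write every simplex with vertices in increasing order. Then dim K = 2 and the simplices of K are:

  0-simplices (6): [v_0], [v_1], [v_2], [v_3], [v_4], [v_5]
  1-simplices (15): (15 of them)
  2-simplices (10): [v_0,v_1,v_2], [v_0,v_1,v_5], [v_0,v_2,v_4], [v_0,v_3,v_4], [v_0,v_3,v_5], [v_1,v_2,v_3], [v_1,v_3,v_4], [v_1,v_4,v_5], [v_2,v_3,v_5], [v_2,v_4,v_5]

Hence C_0 ≅ Z^6, C_1 ≅ Z^15, C_2 ≅ Z^10.

∂_1: C_1 → C_0 sends each edge [p,q] (with p < q) to q − p. For instance
  ∂[v_0,v_4] = [v_4] − [v_0].
This gives a 6×15 integer matrix of rank 5; reducing to Smith normal form yields diagonal entries (1,1,1,1,1).

Boundary ∂_2: C_2 → C_1 acts by ∂[p,q,r] = [q,r] − [p,r] + [p,q]. For instance
  ∂[v_0,v_3,v_5] = [v_3,v_5] − [v_0,v_5] + [v_0,v_3],
  ∂[v_2,v_3,v_5] = [v_3,v_5] − [v_2,v_5] + [v_2,v_3].
The resulting 15×10 matrix has rank 10, and its Smith normal form has invariant factors (1,1,1,1,1,1,1,1,1,2).

Reading off H_k = ker ∂_k / im ∂_{k+1}:

  H_1: rank ker ∂_1 − rank ∂_2 = (15 − 5) − 10 = 0, and ∂_2 has invariant factor 2 > 1, so H_1 ≅ Z/2.

H_1 ≅ Z/2.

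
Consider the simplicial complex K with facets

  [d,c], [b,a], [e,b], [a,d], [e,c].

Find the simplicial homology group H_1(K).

H_1 ≅ Z.

Fix the vertex order a < b < c < d < e and write every simplex with vertices in increasing order. Then dim K = 1 and the simplices of K are:

  0-simplices (5): a, b, c, d, e
  1-simplices (5): ab, ad, be, cd, ce

giving chain groups C_0 ≅ Z^5, C_1 ≅ Z^5.

Boundary ∂_1: C_1 → C_0 maps an edge to its endpoints' difference, ∂[p,q] = q − p.
The resulting 5×5 matrix has rank 4, and its Smith normal form has invariant factors (1,1,1,1).

Reading off H_k = ker ∂_k / im ∂_{k+1}:

  H_1: rank ker ∂_1 − rank ∂_2 = (5 − 4) − 0 = 1, and there is no ∂_2, so H_1 = Z.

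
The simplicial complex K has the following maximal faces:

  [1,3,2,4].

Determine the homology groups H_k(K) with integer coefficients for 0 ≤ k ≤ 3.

Take the total order 1 < 2 < 3 < 4 on the vertex set. Then K (dimension 3) consists of the simplices:

  0-simplices (4): [1], [2], [3], [4]
  1-simplices (6): [1,2], [1,3], [1,4], [2,3], [2,4], [3,4]
  2-simplices (4): [1,2,3], [1,2,4], [1,3,4], [2,3,4]
  3-simplices (1): [1,2,3,4]

so the chain groups are C_0 ≅ Z^4, C_1 ≅ Z^6, C_2 ≅ Z^4, C_3 ≅ Z^1.

Boundary ∂_1: C_1 → C_0 sends each edge [p,q] (with p < q) to q − p.
This gives a 4×6 integer matrix of rank 3; reducing to Smith normal form yields diagonal entries (1,1,1).

The boundary map ∂_2: C_2 → C_1 acts by ∂[p,q,r] = [q,r] − [p,r] + [p,q]. For instance
  ∂[1,2,3] = [2,3] − [1,3] + [1,2],
  ∂[1,2,4] = [2,4] − [1,4] + [1,2].
The resulting 6×4 matrix has rank 3, and its Smith normal form has invariant factors (1,1,1).

Boundary ∂_3: C_3 → C_2 sends each 3-simplex σ to the alternating sum Σ_i (−1)^i (σ with its i-th vertex removed). For instance
  ∂[1,2,3,4] = [2,3,4] − [1,3,4] + [1,2,4] − [1,2,3].
This gives a 4×1 integer matrix of rank 1; reducing to Smith normal form yields diagonal entries (1).

Computing H_k = (kernel of ∂_k) / (image of ∂_{k+1}):

  H_0: rank C_0 − rank ∂_1 = 4 − 3 = 1, and the invariant factors of ∂_1 are all 1, so H_0 = Z.
  H_1: rank ker ∂_1 − rank ∂_2 = (6 − 3) − 3 = 0, and the invariant factors of ∂_2 are all 1, so H_1 = 0.
  H_2: rank ker ∂_2 − rank ∂_3 = (4 − 3) − 1 = 0, and the invariant factors of ∂_3 are all 1, so H_2 = 0.
  H_3: rank ker ∂_3 − rank ∂_4 = (1 − 1) − 0 = 0, and there is no ∂_4, so H_3 = 0.

As a check, the Euler characteristic is 4 − 6 + 4 − 1 = 1, which agrees with 1 − 0 + 0 − 0 = 1.
(K is a triangulation of the 3-simplex.)

H_0 ≅ Z,  H_1 = 0,  H_2 = 0,  H_3 = 0.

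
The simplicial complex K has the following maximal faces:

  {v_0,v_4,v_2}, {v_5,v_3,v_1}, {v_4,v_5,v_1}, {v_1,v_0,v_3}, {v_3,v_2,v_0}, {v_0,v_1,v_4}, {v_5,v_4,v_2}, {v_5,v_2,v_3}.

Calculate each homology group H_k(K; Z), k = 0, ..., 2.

K has 6 vertices, 12 edges, 8 triangles.
rank ∂_0 = 0, rank ∂_1 = 5 ⇒ b_0 = 6 − 0 − 5 = 1; all invariant factors of ∂_1 are 1 so no torsion. So H_0 = Z.
rank ∂_1 = 5, rank ∂_2 = 7 ⇒ b_1 = 12 − 5 − 7 = 0; all invariant factors of ∂_2 are 1 so no torsion. So H_1 = 0.
rank ∂_2 = 7, rank ∂_3 = 0 ⇒ b_2 = 8 − 7 − 0 = 1. So H_2 = Z.

H_0 ≅ Z,  H_1 = 0,  H_2 ≅ Z.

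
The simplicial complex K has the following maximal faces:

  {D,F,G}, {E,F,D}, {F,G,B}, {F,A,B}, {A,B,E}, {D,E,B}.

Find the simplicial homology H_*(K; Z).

H_0 = Z,  H_1 = Z,  H_2 = 0.

We work with the vertex ordering A < B < D < E < F < G. The simplices of K, each written with vertices in increasing order, are:

  0-simplices (6): A, B, D, E, F, G
  1-simplices (12): AB, AE, AF, BD, BE, BF, BG, DE, DF, DG, EF, FG
  2-simplices (6): ABE, ABF, BDE, BFG, DEF, DFG

so the chain groups are C_0 ≅ Z^6, C_1 ≅ Z^12, C_2 ≅ Z^6.

∂_1: C_1 → C_0 maps an edge to its endpoints' difference, ∂[p,q] = q − p.
The 6×12 boundary matrix has rank 5 and Smith normal form diag(1,1,1,1,1).

The boundary map ∂_2: C_2 → C_1 maps a triangle to the signed sum of its edges. For instance
  ∂ABF = BF − AF + AB,
  ∂BFG = FG − BG + BF.
This gives a 12×6 integer matrix of rank 6; reducing to Smith normal form yields diagonal entries (1,1,1,1,1,1).

Computing H_k = (kernel of ∂_k) / (image of ∂_{k+1}):

  H_0: rank C_0 − rank ∂_1 = 6 − 5 = 1, and the invariant factors of ∂_1 are all 1, so H_0 ≅ Z.
  H_1: rank ker ∂_1 − rank ∂_2 = (12 − 5) − 6 = 1, and the invariant factors of ∂_2 are all 1, so H_1 ≅ Z.
  H_2: rank ker ∂_2 − rank ∂_3 = (6 − 6) − 0 = 0, and there is no ∂_3, so H_2 ≅ 0.

(K is a triangulation of the cylinder S^1 x I.)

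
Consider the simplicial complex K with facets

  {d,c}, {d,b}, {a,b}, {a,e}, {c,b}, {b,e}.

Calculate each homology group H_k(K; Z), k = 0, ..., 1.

K has 5 vertices, 6 edges.
rank ∂_0 = 0, rank ∂_1 = 4 ⇒ b_0 = 5 − 0 − 4 = 1; all invariant factors of ∂_1 are 1 so no torsion. So H_0 ≅ Z.
rank ∂_1 = 4, rank ∂_2 = 0 ⇒ b_1 = 6 − 4 − 0 = 2. So H_1 ≅ Z^2.

H_0 = Z,  H_1 = Z^2.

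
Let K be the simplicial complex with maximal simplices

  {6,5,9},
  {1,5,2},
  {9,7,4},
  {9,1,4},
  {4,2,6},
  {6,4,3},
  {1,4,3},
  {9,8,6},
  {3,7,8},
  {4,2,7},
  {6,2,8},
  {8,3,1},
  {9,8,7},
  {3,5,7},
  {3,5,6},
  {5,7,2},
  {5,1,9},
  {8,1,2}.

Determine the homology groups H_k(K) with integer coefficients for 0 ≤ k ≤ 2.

H_0 ≅ Z,  H_1 ≅ Z^2,  H_2 ≅ Z.

Order the vertices as 1 < 2 < 3 < 4 < 5 < 6 < 7 < 8 < 9. Listing each simplex with vertices in this order, K has dimension 2 with simplices:

  0-simplices (9): [1], [2], [3], [4], [5], [6], [7], [8], [9]
  1-simplices (27): (27 of them)
  2-simplices (18): [1,2,5], [1,2,8], [1,3,4], [1,3,8], [1,4,9], [1,5,9], [2,4,6], [2,4,7], [2,5,7], [2,6,8], [3,4,6], [3,5,6], [3,5,7], [3,7,8], [4,7,9], [5,6,9], [6,8,9], [7,8,9]

giving chain groups C_0 ≅ Z^9, C_1 ≅ Z^27, C_2 ≅ Z^18.

Boundary ∂_1: C_1 → C_0 is given by ∂[p,q] = [q] − [p]. For instance
  ∂[1,4] = [4] − [1].
The resulting 9×27 matrix has rank 8, and its Smith normal form has invariant factors (1,1,1,1,1,1,1,1).

Boundary ∂_2: C_2 → C_1 maps a triangle to the signed sum of its edges. For instance
  ∂[3,5,7] = [5,7] − [3,7] + [3,5],
  ∂[2,5,7] = [5,7] − [2,7] + [2,5].
As a 27×18 matrix over Z this has rank 17, with invariant factors (1,1,1,1,1,1,1,1,1,1,1,1,1,1,1,1,1).

Computing H_k = (kernel of ∂_k) / (image of ∂_{k+1}):

  H_0: rank C_0 − rank ∂_1 = 9 − 8 = 1, and the invariant factors of ∂_1 are all 1, so H_0 = Z.
  H_1: rank ker ∂_1 − rank ∂_2 = (27 − 8) − 17 = 2, and the invariant factors of ∂_2 are all 1, so H_1 = Z^2.
  H_2: rank ker ∂_2 − rank ∂_3 = (18 − 17) − 0 = 1, and there is no ∂_3, so H_2 = Z.

(K is a triangulation of the torus T^2.)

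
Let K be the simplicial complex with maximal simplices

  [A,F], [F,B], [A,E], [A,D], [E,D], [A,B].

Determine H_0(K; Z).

H_0 ≅ Z.

Fix the vertex order A < B < D < E < F and write every simplex with vertices in increasing order. Then dim K = 1 and the simplices of K are:

  0-simplices (5): A, B, D, E, F
  1-simplices (6): AB, AD, AE, AF, BF, DE

so the chain groups are C_0 ≅ Z^5, C_1 ≅ Z^6.

The boundary map ∂_1: C_1 → C_0 is given by ∂[p,q] = [q] − [p].
The 5×6 boundary matrix has rank 4 and Smith normal form diag(1,1,1,1).

From H_k ≅ ker(∂_k) / im(∂_{k+1}) we obtain:

  H_0: rank C_0 − rank ∂_1 = 5 − 4 = 1, and the invariant factors of ∂_1 are all 1, so H_0 ≅ Z.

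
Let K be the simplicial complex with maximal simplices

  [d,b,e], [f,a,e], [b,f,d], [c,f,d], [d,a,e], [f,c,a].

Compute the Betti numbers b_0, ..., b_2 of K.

b_0 = 1, b_1 = 1, b_2 = 0.

K has 6 vertices, 12 edges, 6 triangles.
rank ∂_0 = 0, rank ∂_1 = 5 ⇒ b_0 = 6 − 0 − 5 = 1; all invariant factors of ∂_1 are 1 so no torsion. So H_0 = Z.
rank ∂_1 = 5, rank ∂_2 = 6 ⇒ b_1 = 12 − 5 − 6 = 1; all invariant factors of ∂_2 are 1 so no torsion. So H_1 = Z.
rank ∂_2 = 6, rank ∂_3 = 0 ⇒ b_2 = 6 − 6 − 0 = 0. So H_2 = 0.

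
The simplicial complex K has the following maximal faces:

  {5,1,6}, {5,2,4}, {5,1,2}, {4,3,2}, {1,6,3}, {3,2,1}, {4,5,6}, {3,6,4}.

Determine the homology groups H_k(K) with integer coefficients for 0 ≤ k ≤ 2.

H_0 = Z,  H_1 = 0,  H_2 = Z.

Take the total order 1 < 2 < 3 < 4 < 5 < 6 on the vertex set. Then K (dimension 2) consists of the simplices:

  0-simplices (6): [1], [2], [3], [4], [5], [6]
  1-simplices (12): [1,2], [1,3], [1,5], [1,6], [2,3], [2,4], [2,5], [3,4], [3,6], [4,5], [4,6], [5,6]
  2-simplices (8): [1,2,3], [1,2,5], [1,3,6], [1,5,6], [2,3,4], [2,4,5], [3,4,6], [4,5,6]

Hence C_0 ≅ Z^6, C_1 ≅ Z^12, C_2 ≅ Z^8.

The boundary map ∂_1: C_1 → C_0 maps an edge to its endpoints' difference, ∂[p,q] = q − p.
As a 6×12 matrix over Z this has rank 5, with invariant factors (1,1,1,1,1).

The boundary map ∂_2: C_2 → C_1 maps a triangle to the signed sum of its edges. For instance
  ∂[1,2,5] = [2,5] − [1,5] + [1,2],
  ∂[4,5,6] = [5,6] − [4,6] + [4,5].
The 12×8 boundary matrix has rank 7 and Smith normal form diag(1,1,1,1,1,1,1).

From H_k ≅ ker(∂_k) / im(∂_{k+1}) we obtain:

  H_0: rank C_0 − rank ∂_1 = 6 − 5 = 1, and the invariant factors of ∂_1 are all 1, so H_0 = Z.
  H_1: rank ker ∂_1 − rank ∂_2 = (12 − 5) − 7 = 0, and the invariant factors of ∂_2 are all 1, so H_1 = 0.
  H_2: rank ker ∂_2 − rank ∂_3 = (8 − 7) − 0 = 1, and there is no ∂_3, so H_2 = Z.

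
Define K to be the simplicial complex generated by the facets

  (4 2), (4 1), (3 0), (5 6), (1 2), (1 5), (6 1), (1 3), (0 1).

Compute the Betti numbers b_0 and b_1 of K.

b_0 = 1, b_1 = 3.

Fix the vertex order 0 < 1 < 2 < 3 < 4 < 5 < 6 and write every simplex with vertices in increasing order. Then dim K = 1 and the simplices of K are:

  0-simplices (7): [0], [1], [2], [3], [4], [5], [6]
  1-simplices (9): [0,1], [0,3], [1,2], [1,3], [1,4], [1,5], [1,6], [2,4], [5,6]

so the chain groups are C_0 ≅ Z^7, C_1 ≅ Z^9.

∂_1: C_1 → C_0 is given by ∂[p,q] = [q] − [p].
This gives a 7×9 integer matrix of rank 6; reducing to Smith normal form yields diagonal entries (1,1,1,1,1,1).

Computing H_k = (kernel of ∂_k) / (image of ∂_{k+1}):

  H_0: rank C_0 − rank ∂_1 = 7 − 6 = 1, and the invariant factors of ∂_1 are all 1, so H_0 ≅ Z.
  H_1: rank ker ∂_1 − rank ∂_2 = (9 − 6) − 0 = 3, and there is no ∂_2, so H_1 ≅ Z^3.

Hence the Betti numbers are b_0 = 1, b_1 = 3.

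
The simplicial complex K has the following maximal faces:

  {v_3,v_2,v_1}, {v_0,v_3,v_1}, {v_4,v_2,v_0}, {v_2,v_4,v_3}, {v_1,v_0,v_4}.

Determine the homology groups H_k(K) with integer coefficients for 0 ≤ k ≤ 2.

We work with the vertex ordering v_0 < v_1 < v_2 < v_3 < v_4. The simplices of K, each written with vertices in increasing order, are:

  0-simplices (5): [v_0], [v_1], [v_2], [v_3], [v_4]
  1-simplices (10): [v_0,v_1], [v_0,v_2], [v_0,v_3], [v_0,v_4], [v_1,v_2], [v_1,v_3], [v_1,v_4], [v_2,v_3], [v_2,v_4], [v_3,v_4]
  2-simplices (5): [v_0,v_1,v_3], [v_0,v_1,v_4], [v_0,v_2,v_4], [v_1,v_2,v_3], [v_2,v_3,v_4]

giving chain groups C_0 ≅ Z^5, C_1 ≅ Z^10, C_2 ≅ Z^5.

Boundary ∂_1: C_1 → C_0 sends each edge [p,q] (with p < q) to q − p. For instance
  ∂[v_0,v_1] = [v_1] − [v_0].
The resulting 5×10 matrix has rank 4, and its Smith normal form has invariant factors (1,1,1,1).

Boundary ∂_2: C_2 → C_1 acts by ∂[p,q,r] = [q,r] − [p,r] + [p,q]. For instance
  ∂[v_1,v_2,v_3] = [v_2,v_3] − [v_1,v_3] + [v_1,v_2],
  ∂[v_0,v_2,v_4] = [v_2,v_4] − [v_0,v_4] + [v_0,v_2].
The resulting 10×5 matrix has rank 5, and its Smith normal form has invariant factors (1,1,1,1,1).

From H_k ≅ ker(∂_k) / im(∂_{k+1}) we obtain:

  H_0: rank C_0 − rank ∂_1 = 5 − 4 = 1, and the invariant factors of ∂_1 are all 1, so H_0 = Z.
  H_1: rank ker ∂_1 − rank ∂_2 = (10 − 4) − 5 = 1, and the invariant factors of ∂_2 are all 1, so H_1 = Z.
  H_2: rank ker ∂_2 − rank ∂_3 = (5 − 5) − 0 = 0, and there is no ∂_3, so H_2 = 0.

As a check, the Euler characteristic is 5 − 10 + 5 = 0, which agrees with 1 − 1 + 0 = 0.

H_0 ≅ Z,  H_1 ≅ Z,  H_2 = 0.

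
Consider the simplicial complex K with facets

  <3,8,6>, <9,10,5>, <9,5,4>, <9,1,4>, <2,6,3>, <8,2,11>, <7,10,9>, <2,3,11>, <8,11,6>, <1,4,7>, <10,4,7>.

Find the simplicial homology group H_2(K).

H_2 ≅ 0.

K has 11 vertices, 22 edges, 11 triangles.
rank ∂_2 = 11, rank ∂_3 = 0 ⇒ b_2 = 11 − 11 − 0 = 0. So H_2 = 0.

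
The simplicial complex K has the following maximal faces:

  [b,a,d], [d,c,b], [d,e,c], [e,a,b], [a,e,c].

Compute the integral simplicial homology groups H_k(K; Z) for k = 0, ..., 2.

H_0 = Z,  H_1 = Z,  H_2 = 0.

Take the total order a < b < c < d < e on the vertex set. Then K (dimension 2) consists of the simplices:

  0-simplices (5): a, b, c, d, e
  1-simplices (10): ab, ac, ad, ae, bc, bd, be, cd, ce, de
  2-simplices (5): abd, abe, ace, bcd, cde

so the chain groups are C_0 ≅ Z^5, C_1 ≅ Z^10, C_2 ≅ Z^5.

Boundary ∂_1: C_1 → C_0 is given by ∂[p,q] = [q] − [p]. For instance
  ∂ae = e − a.
The 5×10 boundary matrix has rank 4 and Smith normal form diag(1,1,1,1).

Boundary ∂_2: C_2 → C_1 acts by ∂[p,q,r] = [q,r] − [p,r] + [p,q]. For instance
  ∂abd = bd − ad + ab,
  ∂cde = de − ce + cd.
The resulting 10×5 matrix has rank 5, and its Smith normal form has invariant factors (1,1,1,1,1).

Computing H_k = (kernel of ∂_k) / (image of ∂_{k+1}):

  H_0: rank C_0 − rank ∂_1 = 5 − 4 = 1, and the invariant factors of ∂_1 are all 1, so H_0 ≅ Z.
  H_1: rank ker ∂_1 − rank ∂_2 = (10 − 4) − 5 = 1, and the invariant factors of ∂_2 are all 1, so H_1 ≅ Z.
  H_2: rank ker ∂_2 − rank ∂_3 = (5 − 5) − 0 = 0, and there is no ∂_3, so H_2 ≅ 0.

(K is a triangulation of the Möbius band.)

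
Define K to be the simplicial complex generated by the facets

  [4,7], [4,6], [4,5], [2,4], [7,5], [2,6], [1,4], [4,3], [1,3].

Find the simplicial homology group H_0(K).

K has 7 vertices, 9 edges.
rank ∂_0 = 0, rank ∂_1 = 6 ⇒ b_0 = 7 − 0 − 6 = 1; all invariant factors of ∂_1 are 1 so no torsion. So H_0 = Z.

H_0 ≅ Z.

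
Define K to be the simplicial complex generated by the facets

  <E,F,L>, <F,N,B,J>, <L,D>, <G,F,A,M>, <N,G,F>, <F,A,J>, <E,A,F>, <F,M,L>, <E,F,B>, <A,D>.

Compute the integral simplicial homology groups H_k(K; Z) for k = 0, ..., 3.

H_0 ≅ Z,  H_1 ≅ Z,  H_2 = 0,  H_3 = 0.

Fix the vertex order A < B < D < E < F < G < J < L < M < N and write every simplex with vertices in increasing order. Then dim K = 3 and the simplices of K are:

  0-simplices (10): A, B, D, E, F, G, J, L, M, N
  1-simplices (22): AD, AE, AF, AG, AJ, AM, BE, BF, BJ, BN, DL, EF, EL, FG, FJ, FL, FM, FN, GM, GN, JN, LM
  2-simplices (14): AEF, AFG, AFJ, AFM, AGM, BEF, BFJ, BFN, BJN, EFL, FGM, FGN, FJN, FLM
  3-simplices (2): AFGM, BFJN

so the chain groups are C_0 ≅ Z^10, C_1 ≅ Z^22, C_2 ≅ Z^14, C_3 ≅ Z^2.

∂_1: C_1 → C_0 sends each edge [p,q] (with p < q) to q − p.
The resulting 10×22 matrix has rank 9, and its Smith normal form has invariant factors (1,1,1,1,1,1,1,1,1).

The boundary map ∂_2: C_2 → C_1 sends each 2-simplex [p,q,r] to [q,r] − [p,r] + [p,q]. For instance
  ∂FLM = LM − FM + FL,
  ∂EFL = FL − EL + EF.
The resulting 22×14 matrix has rank 12, and its Smith normal form has invariant factors (1,1,1,1,1,1,1,1,1,1,1,1).

∂_3: C_3 → C_2 sends each 3-simplex σ to the alternating sum Σ_i (−1)^i (σ with its i-th vertex removed). For instance
  ∂BFJN = FJN − BJN + BFN − BFJ,
  ∂AFGM = FGM − AGM + AFM − AFG.
The 14×2 boundary matrix has rank 2 and Smith normal form diag(1,1).

Computing H_k = (kernel of ∂_k) / (image of ∂_{k+1}):

  H_0: rank C_0 − rank ∂_1 = 10 − 9 = 1, and the invariant factors of ∂_1 are all 1, so H_0 = Z.
  H_1: rank ker ∂_1 − rank ∂_2 = (22 − 9) − 12 = 1, and the invariant factors of ∂_2 are all 1, so H_1 = Z.
  H_2: rank ker ∂_2 − rank ∂_3 = (14 − 12) − 2 = 0, and the invariant factors of ∂_3 are all 1, so H_2 = 0.
  H_3: rank ker ∂_3 − rank ∂_4 = (2 − 2) − 0 = 0, and there is no ∂_4, so H_3 = 0.

As a check, the Euler characteristic is 10 − 22 + 14 − 2 = 0, which agrees with 1 − 1 + 0 − 0 = 0.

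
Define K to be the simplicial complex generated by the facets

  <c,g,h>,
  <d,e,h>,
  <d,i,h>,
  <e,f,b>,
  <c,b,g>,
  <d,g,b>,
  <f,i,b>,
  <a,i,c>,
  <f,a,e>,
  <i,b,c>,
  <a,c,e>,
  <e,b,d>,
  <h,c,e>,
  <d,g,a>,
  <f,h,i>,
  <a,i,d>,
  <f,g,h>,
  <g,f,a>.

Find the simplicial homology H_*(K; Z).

H_0 ≅ Z,  H_1 ≅ Z^2,  H_2 ≅ Z.

Fix the vertex order a < b < c < d < e < f < g < h < i and write every simplex with vertices in increasing order. Then dim K = 2 and the simplices of K are:

  0-simplices (9): a, b, c, d, e, f, g, h, i
  1-simplices (27): ac, ad, ae, af, ag, ai, bc, bd, be, bf, bg, bi, ce, cg, ch, ci, de, dg, dh, di, ef, eh, fg, fh, fi, gh, hi
  2-simplices (18): ace, aci, adg, adi, aef, afg, bcg, bci, bde, bdg, bef, bfi, ceh, cgh, deh, dhi, fgh, fhi

giving chain groups C_0 ≅ Z^9, C_1 ≅ Z^27, C_2 ≅ Z^18.

The boundary map ∂_1: C_1 → C_0 is given by ∂[p,q] = [q] − [p]. For instance
  ∂gh = h − g.
This gives a 9×27 integer matrix of rank 8; reducing to Smith normal form yields diagonal entries (1,1,1,1,1,1,1,1).

The boundary map ∂_2: C_2 → C_1 maps a triangle to the signed sum of its edges. For instance
  ∂dhi = hi − di + dh,
  ∂fhi = hi − fi + fh.
This gives a 27×18 integer matrix of rank 17; reducing to Smith normal form yields diagonal entries (1,1,1,1,1,1,1,1,1,1,1,1,1,1,1,1,1).

Now H_k = ker ∂_k / im ∂_{k+1}, so:

  H_0: rank C_0 − rank ∂_1 = 9 − 8 = 1, and the invariant factors of ∂_1 are all 1, so H_0 ≅ Z.
  H_1: rank ker ∂_1 − rank ∂_2 = (27 − 8) − 17 = 2, and the invariant factors of ∂_2 are all 1, so H_1 ≅ Z^2.
  H_2: rank ker ∂_2 − rank ∂_3 = (18 − 17) − 0 = 1, and there is no ∂_3, so H_2 ≅ Z.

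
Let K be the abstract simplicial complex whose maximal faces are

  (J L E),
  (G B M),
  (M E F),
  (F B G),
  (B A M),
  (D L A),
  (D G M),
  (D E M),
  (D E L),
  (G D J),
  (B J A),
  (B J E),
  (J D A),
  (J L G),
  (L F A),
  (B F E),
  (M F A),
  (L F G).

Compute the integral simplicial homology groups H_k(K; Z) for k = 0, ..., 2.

Fix the vertex order A < B < D < E < F < G < J < L < M and write every simplex with vertices in increasing order. Then dim K = 2 and the simplices of K are:

  0-simplices (9): A, B, D, E, F, G, J, L, M
  1-simplices (27): AB, AD, AF, AJ, AL, AM, BE, BF, BG, BJ, BM, DE, DG, DJ, DL, DM, EF, EJ, EL, EM, FG, FL, FM, GJ, GL, GM, JL
  2-simplices (18): ABJ, ABM, ADJ, ADL, AFL, AFM, BEF, BEJ, BFG, BGM, DEL, DEM, DGJ, DGM, EFM, EJL, FGL, GJL

so the chain groups are C_0 ≅ Z^9, C_1 ≅ Z^27, C_2 ≅ Z^18.

The boundary map ∂_1: C_1 → C_0 sends each edge [p,q] (with p < q) to q − p.
This gives a 9×27 integer matrix of rank 8; reducing to Smith normal form yields diagonal entries (1,1,1,1,1,1,1,1).

The boundary map ∂_2: C_2 → C_1 maps a triangle to the signed sum of its edges. For instance
  ∂AFM = FM − AM + AF,
  ∂ABJ = BJ − AJ + AB.
This gives a 27×18 integer matrix of rank 18; reducing to Smith normal form yields diagonal entries (1,1,1,1,1,1,1,1,1,1,1,1,1,1,1,1,1,2).

Now H_k = ker ∂_k / im ∂_{k+1}, so:

  H_0: rank C_0 − rank ∂_1 = 9 − 8 = 1, and the invariant factors of ∂_1 are all 1, so H_0 = Z.
  H_1: rank ker ∂_1 − rank ∂_2 = (27 − 8) − 18 = 1, and ∂_2 has invariant factor 2 > 1, so H_1 = Z ⊕ Z/2Z.
  H_2: rank ker ∂_2 − rank ∂_3 = (18 − 18) − 0 = 0, and there is no ∂_3, so H_2 = 0.

(K is a triangulation of the Klein bottle.)

H_0 = Z,  H_1 = Z ⊕ Z/2Z,  H_2 = 0.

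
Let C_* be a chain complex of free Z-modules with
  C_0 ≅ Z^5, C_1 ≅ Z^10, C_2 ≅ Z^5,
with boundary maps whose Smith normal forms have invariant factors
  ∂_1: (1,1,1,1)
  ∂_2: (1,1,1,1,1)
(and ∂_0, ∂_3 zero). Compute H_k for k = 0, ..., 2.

H_0: b_0 = 5 − 0 − 4 = 1; torsion from ∂_1 factors > 1: none. So H_0 ≅ Z.
H_1: b_1 = 10 − 4 − 5 = 1; torsion from ∂_2 factors > 1: none. So H_1 ≅ Z.
H_2: b_2 = 5 − 5 − 0 = 0; torsion from ∂_3 factors > 1: none. So H_2 ≅ 0.

H_0 ≅ Z,  H_1 ≅ Z,  H_2 = 0.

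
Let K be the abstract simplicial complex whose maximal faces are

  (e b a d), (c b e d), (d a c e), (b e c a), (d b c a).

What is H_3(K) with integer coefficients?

Take the total order a < b < c < d < e on the vertex set. Then K (dimension 3) consists of the simplices:

  0-simplices (5): a, b, c, d, e
  1-simplices (10): ab, ac, ad, ae, bc, bd, be, cd, ce, de
  2-simplices (10): abc, abd, abe, acd, ace, ade, bcd, bce, bde, cde
  3-simplices (5): abcd, abce, abde, acde, bcde

Hence C_0 ≅ Z^5, C_1 ≅ Z^10, C_2 ≅ Z^10, C_3 ≅ Z^5.

The boundary map ∂_1: C_1 → C_0 sends each edge [p,q] (with p < q) to q − p. For instance
  ∂ac = c − a.
The 5×10 boundary matrix has rank 4 and Smith normal form diag(1,1,1,1).

∂_2: C_2 → C_1 acts by ∂[p,q,r] = [q,r] − [p,r] + [p,q]. For instance
  ∂bce = ce − be + bc,
  ∂abc = bc − ac + ab.
As a 10×10 matrix over Z this has rank 6, with invariant factors (1,1,1,1,1,1).

The boundary map ∂_3: C_3 → C_2 sends each 3-simplex σ to the alternating sum Σ_i (−1)^i (σ with its i-th vertex removed). For instance
  ∂abcd = bcd − acd + abd − abc,
  ∂acde = cde − ade + ace − acd.
This gives a 10×5 integer matrix of rank 4; reducing to Smith normal form yields diagonal entries (1,1,1,1).

From H_k ≅ ker(∂_k) / im(∂_{k+1}) we obtain:

  H_3: rank ker ∂_3 − rank ∂_4 = (5 − 4) − 0 = 1, and there is no ∂_4, so H_3 ≅ Z.

(K is a triangulation of the 3-sphere S^3.)

H_3 = Z.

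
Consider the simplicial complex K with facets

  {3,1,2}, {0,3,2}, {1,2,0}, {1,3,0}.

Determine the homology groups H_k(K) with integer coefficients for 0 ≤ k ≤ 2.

Order the vertices as 0 < 1 < 2 < 3. Listing each simplex with vertices in this order, K has dimension 2 with simplices:

  0-simplices (4): [0], [1], [2], [3]
  1-simplices (6): [0,1], [0,2], [0,3], [1,2], [1,3], [2,3]
  2-simplices (4): [0,1,2], [0,1,3], [0,2,3], [1,2,3]

so the chain groups are C_0 ≅ Z^4, C_1 ≅ Z^6, C_2 ≅ Z^4.

Boundary ∂_1: C_1 → C_0 is given by ∂[p,q] = [q] − [p].
This gives a 4×6 integer matrix of rank 3; reducing to Smith normal form yields diagonal entries (1,1,1).

∂_2: C_2 → C_1 acts by ∂[p,q,r] = [q,r] − [p,r] + [p,q]. For instance
  ∂[1,2,3] = [2,3] − [1,3] + [1,2],
  ∂[0,2,3] = [2,3] − [0,3] + [0,2].
As a 6×4 matrix over Z this has rank 3, with invariant factors (1,1,1).

Computing H_k = (kernel of ∂_k) / (image of ∂_{k+1}):

  H_0: rank C_0 − rank ∂_1 = 4 − 3 = 1, and the invariant factors of ∂_1 are all 1, so H_0 = Z.
  H_1: rank ker ∂_1 − rank ∂_2 = (6 − 3) − 3 = 0, and the invariant factors of ∂_2 are all 1, so H_1 = 0.
  H_2: rank ker ∂_2 − rank ∂_3 = (4 − 3) − 0 = 1, and there is no ∂_3, so H_2 = Z.

H_0 = Z,  H_1 = 0,  H_2 = Z.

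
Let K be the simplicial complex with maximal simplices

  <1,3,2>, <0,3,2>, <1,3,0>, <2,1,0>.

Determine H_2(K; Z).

Order the vertices as 0 < 1 < 2 < 3. Listing each simplex with vertices in this order, K has dimension 2 with simplices:

  0-simplices (4): [0], [1], [2], [3]
  1-simplices (6): [0,1], [0,2], [0,3], [1,2], [1,3], [2,3]
  2-simplices (4): [0,1,2], [0,1,3], [0,2,3], [1,2,3]

giving chain groups C_0 ≅ Z^4, C_1 ≅ Z^6, C_2 ≅ Z^4.

The boundary map ∂_1: C_1 → C_0 sends each edge [p,q] (with p < q) to q − p.
The 4×6 boundary matrix has rank 3 and Smith normal form diag(1,1,1).

∂_2: C_2 → C_1 acts by ∂[p,q,r] = [q,r] − [p,r] + [p,q]. For instance
  ∂[0,1,3] = [1,3] − [0,3] + [0,1],
  ∂[1,2,3] = [2,3] − [1,3] + [1,2].
This gives a 6×4 integer matrix of rank 3; reducing to Smith normal form yields diagonal entries (1,1,1).

Now H_k = ker ∂_k / im ∂_{k+1}, so:

  H_2: rank ker ∂_2 − rank ∂_3 = (4 − 3) − 0 = 1, and there is no ∂_3, so H_2 ≅ Z.

(K is a triangulation of the 2-sphere S^2.)

H_2 = Z.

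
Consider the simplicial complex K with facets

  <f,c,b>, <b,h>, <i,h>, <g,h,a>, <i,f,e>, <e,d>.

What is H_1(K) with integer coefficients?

H_1 = Z.

Order the vertices as a < b < c < d < e < f < g < h < i. Listing each simplex with vertices in this order, K has dimension 2 with simplices:

  0-simplices (9): a, b, c, d, e, f, g, h, i
  1-simplices (12): ag, ah, bc, bf, bh, cf, de, ef, ei, fi, gh, hi
  2-simplices (3): agh, bcf, efi

Hence C_0 ≅ Z^9, C_1 ≅ Z^12, C_2 ≅ Z^3.

Boundary ∂_1: C_1 → C_0 is given by ∂[p,q] = [q] − [p]. For instance
  ∂ef = f − e.
The 9×12 boundary matrix has rank 8 and Smith normal form diag(1,1,1,1,1,1,1,1).

∂_2: C_2 → C_1 maps a triangle to the signed sum of its edges. For instance
  ∂bcf = cf − bf + bc,
  ∂efi = fi − ei + ef.
This gives a 12×3 integer matrix of rank 3; reducing to Smith normal form yields diagonal entries (1,1,1).

Computing H_k = (kernel of ∂_k) / (image of ∂_{k+1}):

  H_1: rank ker ∂_1 − rank ∂_2 = (12 − 8) − 3 = 1, and the invariant factors of ∂_2 are all 1, so H_1 ≅ Z.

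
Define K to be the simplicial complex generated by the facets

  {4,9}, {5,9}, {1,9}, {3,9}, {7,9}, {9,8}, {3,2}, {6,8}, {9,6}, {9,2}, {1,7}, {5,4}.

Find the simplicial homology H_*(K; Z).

We work with the vertex ordering 1 < 2 < 3 < 4 < 5 < 6 < 7 < 8 < 9. The simplices of K, each written with vertices in increasing order, are:

  0-simplices (9): [1], [2], [3], [4], [5], [6], [7], [8], [9]
  1-simplices (12): [1,7], [1,9], [2,3], [2,9], [3,9], [4,5], [4,9], [5,9], [6,8], [6,9], [7,9], [8,9]

so the chain groups are C_0 ≅ Z^9, C_1 ≅ Z^12.

∂_1: C_1 → C_0 is given by ∂[p,q] = [q] − [p].
The resulting 9×12 matrix has rank 8, and its Smith normal form has invariant factors (1,1,1,1,1,1,1,1).

Now H_k = ker ∂_k / im ∂_{k+1}, so:

  H_0: rank C_0 − rank ∂_1 = 9 − 8 = 1, and the invariant factors of ∂_1 are all 1, so H_0 = Z.
  H_1: rank ker ∂_1 − rank ∂_2 = (12 − 8) − 0 = 4, and there is no ∂_2, so H_1 = Z^4.

H_0 ≅ Z,  H_1 ≅ Z^4.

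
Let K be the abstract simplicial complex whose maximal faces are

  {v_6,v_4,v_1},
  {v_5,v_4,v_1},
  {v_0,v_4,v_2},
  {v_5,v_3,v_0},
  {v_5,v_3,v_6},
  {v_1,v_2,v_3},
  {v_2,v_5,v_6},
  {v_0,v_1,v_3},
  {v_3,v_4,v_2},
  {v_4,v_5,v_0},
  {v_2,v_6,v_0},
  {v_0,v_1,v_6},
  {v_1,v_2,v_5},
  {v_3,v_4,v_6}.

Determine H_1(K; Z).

H_1 ≅ Z^2.

We work with the vertex ordering v_0 < v_1 < v_2 < v_3 < v_4 < v_5 < v_6. The simplices of K, each written with vertices in increasing order, are:

  0-simplices (7): [v_0], [v_1], [v_2], [v_3], [v_4], [v_5], [v_6]
  1-simplices (21): (21 of them)
  2-simplices (14): (14 of them)

Hence C_0 ≅ Z^7, C_1 ≅ Z^21, C_2 ≅ Z^14.

∂_1: C_1 → C_0 is given by ∂[p,q] = [q] − [p].
The resulting 7×21 matrix has rank 6, and its Smith normal form has invariant factors (1,1,1,1,1,1).

∂_2: C_2 → C_1 acts by ∂[p,q,r] = [q,r] − [p,r] + [p,q]. For instance
  ∂[v_0,v_3,v_5] = [v_3,v_5] − [v_0,v_5] + [v_0,v_3],
  ∂[v_2,v_3,v_4] = [v_3,v_4] − [v_2,v_4] + [v_2,v_3].
The 21×14 boundary matrix has rank 13 and Smith normal form diag(1,1,1,1,1,1,1,1,1,1,1,1,1).

Computing H_k = (kernel of ∂_k) / (image of ∂_{k+1}):

  H_1: rank ker ∂_1 − rank ∂_2 = (21 − 6) − 13 = 2, and the invariant factors of ∂_2 are all 1, so H_1 ≅ Z^2.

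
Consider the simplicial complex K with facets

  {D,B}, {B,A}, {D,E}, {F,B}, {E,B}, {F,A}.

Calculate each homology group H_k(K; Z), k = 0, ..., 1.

K has 5 vertices, 6 edges.
rank ∂_0 = 0, rank ∂_1 = 4 ⇒ b_0 = 5 − 0 − 4 = 1; all invariant factors of ∂_1 are 1 so no torsion. So H_0 ≅ Z.
rank ∂_1 = 4, rank ∂_2 = 0 ⇒ b_1 = 6 − 4 − 0 = 2. So H_1 ≅ Z^2.

H_0 ≅ Z,  H_1 ≅ Z^2.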